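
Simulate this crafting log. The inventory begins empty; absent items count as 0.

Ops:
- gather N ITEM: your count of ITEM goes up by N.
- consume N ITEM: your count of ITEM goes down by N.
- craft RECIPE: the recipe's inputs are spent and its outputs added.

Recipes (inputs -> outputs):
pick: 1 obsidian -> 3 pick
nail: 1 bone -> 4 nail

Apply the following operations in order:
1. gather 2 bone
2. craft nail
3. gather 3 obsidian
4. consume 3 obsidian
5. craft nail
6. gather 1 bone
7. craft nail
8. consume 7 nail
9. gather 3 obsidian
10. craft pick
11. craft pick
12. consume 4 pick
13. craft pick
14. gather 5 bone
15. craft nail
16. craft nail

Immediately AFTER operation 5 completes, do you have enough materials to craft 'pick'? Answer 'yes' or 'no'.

After 1 (gather 2 bone): bone=2
After 2 (craft nail): bone=1 nail=4
After 3 (gather 3 obsidian): bone=1 nail=4 obsidian=3
After 4 (consume 3 obsidian): bone=1 nail=4
After 5 (craft nail): nail=8

Answer: no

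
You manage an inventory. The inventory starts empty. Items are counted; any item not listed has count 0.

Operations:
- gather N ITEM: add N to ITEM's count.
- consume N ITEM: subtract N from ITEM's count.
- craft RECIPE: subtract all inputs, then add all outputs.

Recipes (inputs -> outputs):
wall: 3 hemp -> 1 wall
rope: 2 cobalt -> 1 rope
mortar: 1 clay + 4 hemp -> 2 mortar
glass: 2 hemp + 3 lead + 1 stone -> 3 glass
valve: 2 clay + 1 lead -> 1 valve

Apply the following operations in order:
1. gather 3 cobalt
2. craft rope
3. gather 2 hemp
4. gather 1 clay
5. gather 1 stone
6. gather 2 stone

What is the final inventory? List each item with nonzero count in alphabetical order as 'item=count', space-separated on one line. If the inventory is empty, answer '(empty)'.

After 1 (gather 3 cobalt): cobalt=3
After 2 (craft rope): cobalt=1 rope=1
After 3 (gather 2 hemp): cobalt=1 hemp=2 rope=1
After 4 (gather 1 clay): clay=1 cobalt=1 hemp=2 rope=1
After 5 (gather 1 stone): clay=1 cobalt=1 hemp=2 rope=1 stone=1
After 6 (gather 2 stone): clay=1 cobalt=1 hemp=2 rope=1 stone=3

Answer: clay=1 cobalt=1 hemp=2 rope=1 stone=3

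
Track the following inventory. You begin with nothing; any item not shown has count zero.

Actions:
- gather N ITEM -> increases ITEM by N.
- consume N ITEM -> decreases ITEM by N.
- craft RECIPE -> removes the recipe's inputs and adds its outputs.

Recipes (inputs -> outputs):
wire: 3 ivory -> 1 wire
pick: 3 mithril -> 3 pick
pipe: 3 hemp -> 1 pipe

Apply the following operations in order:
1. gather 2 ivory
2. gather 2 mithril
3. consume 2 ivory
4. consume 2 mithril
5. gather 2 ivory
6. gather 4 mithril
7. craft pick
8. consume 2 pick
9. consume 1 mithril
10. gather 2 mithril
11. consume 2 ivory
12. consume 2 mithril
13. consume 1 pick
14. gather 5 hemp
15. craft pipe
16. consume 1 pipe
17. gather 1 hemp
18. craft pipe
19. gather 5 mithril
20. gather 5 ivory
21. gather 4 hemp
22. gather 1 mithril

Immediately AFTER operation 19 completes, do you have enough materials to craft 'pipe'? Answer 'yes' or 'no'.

After 1 (gather 2 ivory): ivory=2
After 2 (gather 2 mithril): ivory=2 mithril=2
After 3 (consume 2 ivory): mithril=2
After 4 (consume 2 mithril): (empty)
After 5 (gather 2 ivory): ivory=2
After 6 (gather 4 mithril): ivory=2 mithril=4
After 7 (craft pick): ivory=2 mithril=1 pick=3
After 8 (consume 2 pick): ivory=2 mithril=1 pick=1
After 9 (consume 1 mithril): ivory=2 pick=1
After 10 (gather 2 mithril): ivory=2 mithril=2 pick=1
After 11 (consume 2 ivory): mithril=2 pick=1
After 12 (consume 2 mithril): pick=1
After 13 (consume 1 pick): (empty)
After 14 (gather 5 hemp): hemp=5
After 15 (craft pipe): hemp=2 pipe=1
After 16 (consume 1 pipe): hemp=2
After 17 (gather 1 hemp): hemp=3
After 18 (craft pipe): pipe=1
After 19 (gather 5 mithril): mithril=5 pipe=1

Answer: no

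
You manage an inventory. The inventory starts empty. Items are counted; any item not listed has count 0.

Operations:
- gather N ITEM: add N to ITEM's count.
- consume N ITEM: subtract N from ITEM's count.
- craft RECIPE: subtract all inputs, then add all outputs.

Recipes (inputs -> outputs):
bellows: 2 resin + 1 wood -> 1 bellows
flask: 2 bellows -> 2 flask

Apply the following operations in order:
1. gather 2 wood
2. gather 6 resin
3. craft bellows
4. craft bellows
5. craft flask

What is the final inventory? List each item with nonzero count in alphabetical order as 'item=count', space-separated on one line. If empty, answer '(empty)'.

After 1 (gather 2 wood): wood=2
After 2 (gather 6 resin): resin=6 wood=2
After 3 (craft bellows): bellows=1 resin=4 wood=1
After 4 (craft bellows): bellows=2 resin=2
After 5 (craft flask): flask=2 resin=2

Answer: flask=2 resin=2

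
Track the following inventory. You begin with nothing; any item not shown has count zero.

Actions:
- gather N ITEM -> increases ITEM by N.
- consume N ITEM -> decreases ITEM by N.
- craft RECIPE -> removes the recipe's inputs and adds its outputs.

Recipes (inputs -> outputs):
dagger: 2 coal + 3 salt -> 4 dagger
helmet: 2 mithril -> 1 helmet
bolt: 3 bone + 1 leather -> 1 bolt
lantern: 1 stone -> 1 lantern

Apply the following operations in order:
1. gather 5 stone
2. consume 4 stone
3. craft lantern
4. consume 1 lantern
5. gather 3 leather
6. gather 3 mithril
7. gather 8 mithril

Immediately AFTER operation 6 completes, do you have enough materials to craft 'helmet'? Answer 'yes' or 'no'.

After 1 (gather 5 stone): stone=5
After 2 (consume 4 stone): stone=1
After 3 (craft lantern): lantern=1
After 4 (consume 1 lantern): (empty)
After 5 (gather 3 leather): leather=3
After 6 (gather 3 mithril): leather=3 mithril=3

Answer: yes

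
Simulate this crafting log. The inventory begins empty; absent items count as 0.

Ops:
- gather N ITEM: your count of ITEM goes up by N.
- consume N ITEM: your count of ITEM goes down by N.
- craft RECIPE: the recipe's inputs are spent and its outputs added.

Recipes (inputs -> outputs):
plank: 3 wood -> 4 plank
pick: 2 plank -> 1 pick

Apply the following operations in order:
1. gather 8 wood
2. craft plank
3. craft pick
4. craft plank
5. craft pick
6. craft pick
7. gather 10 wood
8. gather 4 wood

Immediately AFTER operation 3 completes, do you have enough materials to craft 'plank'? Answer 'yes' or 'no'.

Answer: yes

Derivation:
After 1 (gather 8 wood): wood=8
After 2 (craft plank): plank=4 wood=5
After 3 (craft pick): pick=1 plank=2 wood=5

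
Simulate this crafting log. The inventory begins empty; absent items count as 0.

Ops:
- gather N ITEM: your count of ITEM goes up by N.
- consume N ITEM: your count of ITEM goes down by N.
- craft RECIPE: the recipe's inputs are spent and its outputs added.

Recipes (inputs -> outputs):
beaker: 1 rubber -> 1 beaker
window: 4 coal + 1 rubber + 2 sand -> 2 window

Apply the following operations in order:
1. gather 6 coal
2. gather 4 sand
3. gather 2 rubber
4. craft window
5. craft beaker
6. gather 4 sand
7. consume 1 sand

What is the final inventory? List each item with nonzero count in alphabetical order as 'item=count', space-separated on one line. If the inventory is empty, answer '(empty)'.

Answer: beaker=1 coal=2 sand=5 window=2

Derivation:
After 1 (gather 6 coal): coal=6
After 2 (gather 4 sand): coal=6 sand=4
After 3 (gather 2 rubber): coal=6 rubber=2 sand=4
After 4 (craft window): coal=2 rubber=1 sand=2 window=2
After 5 (craft beaker): beaker=1 coal=2 sand=2 window=2
After 6 (gather 4 sand): beaker=1 coal=2 sand=6 window=2
After 7 (consume 1 sand): beaker=1 coal=2 sand=5 window=2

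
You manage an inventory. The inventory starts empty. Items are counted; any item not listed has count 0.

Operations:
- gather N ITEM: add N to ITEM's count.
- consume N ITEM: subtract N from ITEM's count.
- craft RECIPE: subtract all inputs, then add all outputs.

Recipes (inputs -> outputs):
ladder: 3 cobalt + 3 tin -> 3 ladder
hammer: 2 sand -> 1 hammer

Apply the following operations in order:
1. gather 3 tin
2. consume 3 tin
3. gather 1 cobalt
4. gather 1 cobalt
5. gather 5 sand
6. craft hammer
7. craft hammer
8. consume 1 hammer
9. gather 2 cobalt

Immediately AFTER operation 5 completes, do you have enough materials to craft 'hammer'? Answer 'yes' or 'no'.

Answer: yes

Derivation:
After 1 (gather 3 tin): tin=3
After 2 (consume 3 tin): (empty)
After 3 (gather 1 cobalt): cobalt=1
After 4 (gather 1 cobalt): cobalt=2
After 5 (gather 5 sand): cobalt=2 sand=5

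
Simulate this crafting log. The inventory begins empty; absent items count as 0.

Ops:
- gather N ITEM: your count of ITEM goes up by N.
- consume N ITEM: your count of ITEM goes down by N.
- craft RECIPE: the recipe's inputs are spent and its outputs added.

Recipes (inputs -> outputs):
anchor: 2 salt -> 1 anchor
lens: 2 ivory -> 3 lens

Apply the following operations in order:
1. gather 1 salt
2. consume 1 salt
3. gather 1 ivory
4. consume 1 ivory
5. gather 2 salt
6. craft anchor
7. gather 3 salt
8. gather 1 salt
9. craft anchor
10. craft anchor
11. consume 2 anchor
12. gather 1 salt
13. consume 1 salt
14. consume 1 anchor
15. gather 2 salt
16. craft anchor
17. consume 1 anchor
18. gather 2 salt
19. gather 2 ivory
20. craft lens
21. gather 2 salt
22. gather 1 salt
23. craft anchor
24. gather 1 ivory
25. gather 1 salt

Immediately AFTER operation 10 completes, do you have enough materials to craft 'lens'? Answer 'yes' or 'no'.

After 1 (gather 1 salt): salt=1
After 2 (consume 1 salt): (empty)
After 3 (gather 1 ivory): ivory=1
After 4 (consume 1 ivory): (empty)
After 5 (gather 2 salt): salt=2
After 6 (craft anchor): anchor=1
After 7 (gather 3 salt): anchor=1 salt=3
After 8 (gather 1 salt): anchor=1 salt=4
After 9 (craft anchor): anchor=2 salt=2
After 10 (craft anchor): anchor=3

Answer: no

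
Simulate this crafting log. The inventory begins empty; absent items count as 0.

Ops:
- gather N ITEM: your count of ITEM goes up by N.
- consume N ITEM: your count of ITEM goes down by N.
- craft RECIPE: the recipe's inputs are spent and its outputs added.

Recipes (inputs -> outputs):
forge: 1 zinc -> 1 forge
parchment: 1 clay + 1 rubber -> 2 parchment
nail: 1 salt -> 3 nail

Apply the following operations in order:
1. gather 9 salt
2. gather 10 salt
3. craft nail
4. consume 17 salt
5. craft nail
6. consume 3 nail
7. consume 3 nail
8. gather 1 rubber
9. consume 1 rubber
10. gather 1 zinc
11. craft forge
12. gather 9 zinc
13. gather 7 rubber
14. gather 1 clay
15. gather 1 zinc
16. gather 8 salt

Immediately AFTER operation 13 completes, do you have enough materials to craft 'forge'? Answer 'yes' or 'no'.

After 1 (gather 9 salt): salt=9
After 2 (gather 10 salt): salt=19
After 3 (craft nail): nail=3 salt=18
After 4 (consume 17 salt): nail=3 salt=1
After 5 (craft nail): nail=6
After 6 (consume 3 nail): nail=3
After 7 (consume 3 nail): (empty)
After 8 (gather 1 rubber): rubber=1
After 9 (consume 1 rubber): (empty)
After 10 (gather 1 zinc): zinc=1
After 11 (craft forge): forge=1
After 12 (gather 9 zinc): forge=1 zinc=9
After 13 (gather 7 rubber): forge=1 rubber=7 zinc=9

Answer: yes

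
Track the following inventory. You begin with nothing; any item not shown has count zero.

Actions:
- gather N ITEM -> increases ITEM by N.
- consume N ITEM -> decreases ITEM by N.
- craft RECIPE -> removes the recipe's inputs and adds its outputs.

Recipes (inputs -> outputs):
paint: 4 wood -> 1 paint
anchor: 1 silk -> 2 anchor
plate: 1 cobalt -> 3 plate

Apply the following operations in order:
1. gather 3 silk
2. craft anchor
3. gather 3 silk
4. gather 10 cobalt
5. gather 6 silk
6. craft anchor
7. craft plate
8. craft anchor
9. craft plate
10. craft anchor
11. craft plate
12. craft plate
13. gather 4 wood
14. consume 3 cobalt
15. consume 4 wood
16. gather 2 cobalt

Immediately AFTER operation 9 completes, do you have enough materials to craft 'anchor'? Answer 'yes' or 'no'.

Answer: yes

Derivation:
After 1 (gather 3 silk): silk=3
After 2 (craft anchor): anchor=2 silk=2
After 3 (gather 3 silk): anchor=2 silk=5
After 4 (gather 10 cobalt): anchor=2 cobalt=10 silk=5
After 5 (gather 6 silk): anchor=2 cobalt=10 silk=11
After 6 (craft anchor): anchor=4 cobalt=10 silk=10
After 7 (craft plate): anchor=4 cobalt=9 plate=3 silk=10
After 8 (craft anchor): anchor=6 cobalt=9 plate=3 silk=9
After 9 (craft plate): anchor=6 cobalt=8 plate=6 silk=9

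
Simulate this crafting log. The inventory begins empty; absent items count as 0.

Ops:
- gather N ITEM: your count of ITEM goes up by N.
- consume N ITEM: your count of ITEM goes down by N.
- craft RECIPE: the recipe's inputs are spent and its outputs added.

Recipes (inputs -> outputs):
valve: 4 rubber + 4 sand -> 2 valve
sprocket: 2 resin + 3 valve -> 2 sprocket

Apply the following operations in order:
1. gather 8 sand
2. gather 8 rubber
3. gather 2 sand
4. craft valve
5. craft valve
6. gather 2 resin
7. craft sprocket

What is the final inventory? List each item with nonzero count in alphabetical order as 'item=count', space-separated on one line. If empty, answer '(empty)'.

After 1 (gather 8 sand): sand=8
After 2 (gather 8 rubber): rubber=8 sand=8
After 3 (gather 2 sand): rubber=8 sand=10
After 4 (craft valve): rubber=4 sand=6 valve=2
After 5 (craft valve): sand=2 valve=4
After 6 (gather 2 resin): resin=2 sand=2 valve=4
After 7 (craft sprocket): sand=2 sprocket=2 valve=1

Answer: sand=2 sprocket=2 valve=1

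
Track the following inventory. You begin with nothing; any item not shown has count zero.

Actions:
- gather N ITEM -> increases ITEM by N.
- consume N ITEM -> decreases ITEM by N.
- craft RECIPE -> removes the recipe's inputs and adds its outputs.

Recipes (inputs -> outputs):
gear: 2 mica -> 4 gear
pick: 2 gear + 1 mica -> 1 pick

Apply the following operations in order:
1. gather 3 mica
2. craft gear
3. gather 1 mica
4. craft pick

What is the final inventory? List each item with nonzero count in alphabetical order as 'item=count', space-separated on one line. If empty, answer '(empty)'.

After 1 (gather 3 mica): mica=3
After 2 (craft gear): gear=4 mica=1
After 3 (gather 1 mica): gear=4 mica=2
After 4 (craft pick): gear=2 mica=1 pick=1

Answer: gear=2 mica=1 pick=1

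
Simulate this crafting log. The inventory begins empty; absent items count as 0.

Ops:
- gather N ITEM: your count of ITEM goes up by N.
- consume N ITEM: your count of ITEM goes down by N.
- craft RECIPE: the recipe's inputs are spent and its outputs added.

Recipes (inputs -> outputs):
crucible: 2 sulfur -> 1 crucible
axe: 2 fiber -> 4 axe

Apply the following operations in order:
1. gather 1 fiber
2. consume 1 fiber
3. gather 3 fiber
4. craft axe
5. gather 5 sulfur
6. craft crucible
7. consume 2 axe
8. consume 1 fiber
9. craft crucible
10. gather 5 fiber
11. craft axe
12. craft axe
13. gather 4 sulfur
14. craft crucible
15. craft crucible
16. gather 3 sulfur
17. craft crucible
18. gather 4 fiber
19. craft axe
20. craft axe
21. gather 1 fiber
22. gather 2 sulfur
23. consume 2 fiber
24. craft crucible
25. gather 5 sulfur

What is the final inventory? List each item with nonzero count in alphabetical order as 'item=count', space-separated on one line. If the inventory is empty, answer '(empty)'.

After 1 (gather 1 fiber): fiber=1
After 2 (consume 1 fiber): (empty)
After 3 (gather 3 fiber): fiber=3
After 4 (craft axe): axe=4 fiber=1
After 5 (gather 5 sulfur): axe=4 fiber=1 sulfur=5
After 6 (craft crucible): axe=4 crucible=1 fiber=1 sulfur=3
After 7 (consume 2 axe): axe=2 crucible=1 fiber=1 sulfur=3
After 8 (consume 1 fiber): axe=2 crucible=1 sulfur=3
After 9 (craft crucible): axe=2 crucible=2 sulfur=1
After 10 (gather 5 fiber): axe=2 crucible=2 fiber=5 sulfur=1
After 11 (craft axe): axe=6 crucible=2 fiber=3 sulfur=1
After 12 (craft axe): axe=10 crucible=2 fiber=1 sulfur=1
After 13 (gather 4 sulfur): axe=10 crucible=2 fiber=1 sulfur=5
After 14 (craft crucible): axe=10 crucible=3 fiber=1 sulfur=3
After 15 (craft crucible): axe=10 crucible=4 fiber=1 sulfur=1
After 16 (gather 3 sulfur): axe=10 crucible=4 fiber=1 sulfur=4
After 17 (craft crucible): axe=10 crucible=5 fiber=1 sulfur=2
After 18 (gather 4 fiber): axe=10 crucible=5 fiber=5 sulfur=2
After 19 (craft axe): axe=14 crucible=5 fiber=3 sulfur=2
After 20 (craft axe): axe=18 crucible=5 fiber=1 sulfur=2
After 21 (gather 1 fiber): axe=18 crucible=5 fiber=2 sulfur=2
After 22 (gather 2 sulfur): axe=18 crucible=5 fiber=2 sulfur=4
After 23 (consume 2 fiber): axe=18 crucible=5 sulfur=4
After 24 (craft crucible): axe=18 crucible=6 sulfur=2
After 25 (gather 5 sulfur): axe=18 crucible=6 sulfur=7

Answer: axe=18 crucible=6 sulfur=7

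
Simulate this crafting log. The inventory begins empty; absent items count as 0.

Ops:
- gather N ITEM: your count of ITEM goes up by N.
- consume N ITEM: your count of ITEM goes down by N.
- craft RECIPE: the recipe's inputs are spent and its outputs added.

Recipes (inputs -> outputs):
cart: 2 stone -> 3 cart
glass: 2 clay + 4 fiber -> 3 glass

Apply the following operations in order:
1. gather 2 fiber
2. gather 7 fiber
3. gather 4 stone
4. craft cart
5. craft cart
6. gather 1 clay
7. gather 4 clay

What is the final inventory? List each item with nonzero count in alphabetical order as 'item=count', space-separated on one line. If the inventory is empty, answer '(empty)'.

After 1 (gather 2 fiber): fiber=2
After 2 (gather 7 fiber): fiber=9
After 3 (gather 4 stone): fiber=9 stone=4
After 4 (craft cart): cart=3 fiber=9 stone=2
After 5 (craft cart): cart=6 fiber=9
After 6 (gather 1 clay): cart=6 clay=1 fiber=9
After 7 (gather 4 clay): cart=6 clay=5 fiber=9

Answer: cart=6 clay=5 fiber=9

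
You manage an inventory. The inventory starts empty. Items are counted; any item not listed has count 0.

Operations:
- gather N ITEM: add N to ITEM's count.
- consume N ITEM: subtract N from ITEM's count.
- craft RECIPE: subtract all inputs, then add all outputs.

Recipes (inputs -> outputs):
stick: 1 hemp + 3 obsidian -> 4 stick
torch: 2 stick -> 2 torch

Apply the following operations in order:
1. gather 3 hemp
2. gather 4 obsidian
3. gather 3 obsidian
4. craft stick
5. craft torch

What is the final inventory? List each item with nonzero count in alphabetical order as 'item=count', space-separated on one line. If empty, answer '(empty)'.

After 1 (gather 3 hemp): hemp=3
After 2 (gather 4 obsidian): hemp=3 obsidian=4
After 3 (gather 3 obsidian): hemp=3 obsidian=7
After 4 (craft stick): hemp=2 obsidian=4 stick=4
After 5 (craft torch): hemp=2 obsidian=4 stick=2 torch=2

Answer: hemp=2 obsidian=4 stick=2 torch=2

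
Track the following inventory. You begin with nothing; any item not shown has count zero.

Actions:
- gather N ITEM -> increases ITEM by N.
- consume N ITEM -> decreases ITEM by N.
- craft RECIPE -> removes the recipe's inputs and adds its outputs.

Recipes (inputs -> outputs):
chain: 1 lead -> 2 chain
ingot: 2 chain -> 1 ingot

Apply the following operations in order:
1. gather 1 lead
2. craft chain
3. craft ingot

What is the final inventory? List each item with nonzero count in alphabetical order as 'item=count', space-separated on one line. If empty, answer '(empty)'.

Answer: ingot=1

Derivation:
After 1 (gather 1 lead): lead=1
After 2 (craft chain): chain=2
After 3 (craft ingot): ingot=1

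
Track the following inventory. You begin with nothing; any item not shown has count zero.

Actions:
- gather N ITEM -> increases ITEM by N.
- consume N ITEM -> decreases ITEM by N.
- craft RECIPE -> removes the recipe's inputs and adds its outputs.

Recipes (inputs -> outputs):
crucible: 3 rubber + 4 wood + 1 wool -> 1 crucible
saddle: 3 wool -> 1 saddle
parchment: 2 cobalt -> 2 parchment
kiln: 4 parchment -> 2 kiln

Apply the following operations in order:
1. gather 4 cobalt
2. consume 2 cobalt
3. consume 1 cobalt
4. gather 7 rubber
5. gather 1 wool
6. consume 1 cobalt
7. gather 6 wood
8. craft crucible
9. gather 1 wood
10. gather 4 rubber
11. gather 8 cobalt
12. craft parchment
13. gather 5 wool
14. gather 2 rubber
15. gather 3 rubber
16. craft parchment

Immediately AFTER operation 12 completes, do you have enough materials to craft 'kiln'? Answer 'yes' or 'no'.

After 1 (gather 4 cobalt): cobalt=4
After 2 (consume 2 cobalt): cobalt=2
After 3 (consume 1 cobalt): cobalt=1
After 4 (gather 7 rubber): cobalt=1 rubber=7
After 5 (gather 1 wool): cobalt=1 rubber=7 wool=1
After 6 (consume 1 cobalt): rubber=7 wool=1
After 7 (gather 6 wood): rubber=7 wood=6 wool=1
After 8 (craft crucible): crucible=1 rubber=4 wood=2
After 9 (gather 1 wood): crucible=1 rubber=4 wood=3
After 10 (gather 4 rubber): crucible=1 rubber=8 wood=3
After 11 (gather 8 cobalt): cobalt=8 crucible=1 rubber=8 wood=3
After 12 (craft parchment): cobalt=6 crucible=1 parchment=2 rubber=8 wood=3

Answer: no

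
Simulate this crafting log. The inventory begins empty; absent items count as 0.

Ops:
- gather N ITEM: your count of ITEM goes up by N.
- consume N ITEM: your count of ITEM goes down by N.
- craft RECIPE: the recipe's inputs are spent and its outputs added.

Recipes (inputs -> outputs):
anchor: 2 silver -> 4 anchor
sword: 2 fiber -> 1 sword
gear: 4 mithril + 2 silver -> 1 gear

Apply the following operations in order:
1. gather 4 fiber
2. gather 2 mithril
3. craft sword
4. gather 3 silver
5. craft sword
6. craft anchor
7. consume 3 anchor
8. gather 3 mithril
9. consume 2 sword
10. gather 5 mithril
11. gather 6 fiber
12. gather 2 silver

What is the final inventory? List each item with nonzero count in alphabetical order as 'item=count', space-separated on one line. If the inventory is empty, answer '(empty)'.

Answer: anchor=1 fiber=6 mithril=10 silver=3

Derivation:
After 1 (gather 4 fiber): fiber=4
After 2 (gather 2 mithril): fiber=4 mithril=2
After 3 (craft sword): fiber=2 mithril=2 sword=1
After 4 (gather 3 silver): fiber=2 mithril=2 silver=3 sword=1
After 5 (craft sword): mithril=2 silver=3 sword=2
After 6 (craft anchor): anchor=4 mithril=2 silver=1 sword=2
After 7 (consume 3 anchor): anchor=1 mithril=2 silver=1 sword=2
After 8 (gather 3 mithril): anchor=1 mithril=5 silver=1 sword=2
After 9 (consume 2 sword): anchor=1 mithril=5 silver=1
After 10 (gather 5 mithril): anchor=1 mithril=10 silver=1
After 11 (gather 6 fiber): anchor=1 fiber=6 mithril=10 silver=1
After 12 (gather 2 silver): anchor=1 fiber=6 mithril=10 silver=3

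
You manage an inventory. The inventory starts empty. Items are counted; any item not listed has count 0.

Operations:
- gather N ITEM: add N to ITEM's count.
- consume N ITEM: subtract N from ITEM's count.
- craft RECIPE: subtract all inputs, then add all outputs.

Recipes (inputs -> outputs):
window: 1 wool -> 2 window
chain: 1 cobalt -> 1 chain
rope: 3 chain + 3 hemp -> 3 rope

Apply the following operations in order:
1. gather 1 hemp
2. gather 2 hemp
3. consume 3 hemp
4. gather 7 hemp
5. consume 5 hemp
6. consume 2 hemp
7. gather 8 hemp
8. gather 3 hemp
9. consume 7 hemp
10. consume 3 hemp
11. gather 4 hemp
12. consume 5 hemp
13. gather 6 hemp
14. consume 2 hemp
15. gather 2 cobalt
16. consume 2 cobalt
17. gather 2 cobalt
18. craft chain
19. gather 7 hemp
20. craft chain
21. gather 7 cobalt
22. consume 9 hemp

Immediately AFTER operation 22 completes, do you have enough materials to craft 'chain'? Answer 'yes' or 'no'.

After 1 (gather 1 hemp): hemp=1
After 2 (gather 2 hemp): hemp=3
After 3 (consume 3 hemp): (empty)
After 4 (gather 7 hemp): hemp=7
After 5 (consume 5 hemp): hemp=2
After 6 (consume 2 hemp): (empty)
After 7 (gather 8 hemp): hemp=8
After 8 (gather 3 hemp): hemp=11
After 9 (consume 7 hemp): hemp=4
After 10 (consume 3 hemp): hemp=1
After 11 (gather 4 hemp): hemp=5
After 12 (consume 5 hemp): (empty)
After 13 (gather 6 hemp): hemp=6
After 14 (consume 2 hemp): hemp=4
After 15 (gather 2 cobalt): cobalt=2 hemp=4
After 16 (consume 2 cobalt): hemp=4
After 17 (gather 2 cobalt): cobalt=2 hemp=4
After 18 (craft chain): chain=1 cobalt=1 hemp=4
After 19 (gather 7 hemp): chain=1 cobalt=1 hemp=11
After 20 (craft chain): chain=2 hemp=11
After 21 (gather 7 cobalt): chain=2 cobalt=7 hemp=11
After 22 (consume 9 hemp): chain=2 cobalt=7 hemp=2

Answer: yes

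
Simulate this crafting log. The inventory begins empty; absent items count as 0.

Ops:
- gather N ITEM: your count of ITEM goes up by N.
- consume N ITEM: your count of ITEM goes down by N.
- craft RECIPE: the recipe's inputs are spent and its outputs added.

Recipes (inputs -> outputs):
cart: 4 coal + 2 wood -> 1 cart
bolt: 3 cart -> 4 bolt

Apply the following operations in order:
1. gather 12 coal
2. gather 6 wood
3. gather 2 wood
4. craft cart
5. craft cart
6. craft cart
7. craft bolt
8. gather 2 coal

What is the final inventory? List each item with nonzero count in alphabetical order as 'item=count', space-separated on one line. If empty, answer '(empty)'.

Answer: bolt=4 coal=2 wood=2

Derivation:
After 1 (gather 12 coal): coal=12
After 2 (gather 6 wood): coal=12 wood=6
After 3 (gather 2 wood): coal=12 wood=8
After 4 (craft cart): cart=1 coal=8 wood=6
After 5 (craft cart): cart=2 coal=4 wood=4
After 6 (craft cart): cart=3 wood=2
After 7 (craft bolt): bolt=4 wood=2
After 8 (gather 2 coal): bolt=4 coal=2 wood=2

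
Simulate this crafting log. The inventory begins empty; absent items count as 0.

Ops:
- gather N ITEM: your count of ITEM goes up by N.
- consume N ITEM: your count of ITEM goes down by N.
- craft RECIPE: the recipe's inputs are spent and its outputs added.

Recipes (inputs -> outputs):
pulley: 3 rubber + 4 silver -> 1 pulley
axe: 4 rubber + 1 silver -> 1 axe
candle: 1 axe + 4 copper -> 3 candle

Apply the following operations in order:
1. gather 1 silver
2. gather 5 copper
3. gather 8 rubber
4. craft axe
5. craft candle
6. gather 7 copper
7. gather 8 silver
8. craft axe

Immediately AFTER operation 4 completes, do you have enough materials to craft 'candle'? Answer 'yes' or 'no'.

Answer: yes

Derivation:
After 1 (gather 1 silver): silver=1
After 2 (gather 5 copper): copper=5 silver=1
After 3 (gather 8 rubber): copper=5 rubber=8 silver=1
After 4 (craft axe): axe=1 copper=5 rubber=4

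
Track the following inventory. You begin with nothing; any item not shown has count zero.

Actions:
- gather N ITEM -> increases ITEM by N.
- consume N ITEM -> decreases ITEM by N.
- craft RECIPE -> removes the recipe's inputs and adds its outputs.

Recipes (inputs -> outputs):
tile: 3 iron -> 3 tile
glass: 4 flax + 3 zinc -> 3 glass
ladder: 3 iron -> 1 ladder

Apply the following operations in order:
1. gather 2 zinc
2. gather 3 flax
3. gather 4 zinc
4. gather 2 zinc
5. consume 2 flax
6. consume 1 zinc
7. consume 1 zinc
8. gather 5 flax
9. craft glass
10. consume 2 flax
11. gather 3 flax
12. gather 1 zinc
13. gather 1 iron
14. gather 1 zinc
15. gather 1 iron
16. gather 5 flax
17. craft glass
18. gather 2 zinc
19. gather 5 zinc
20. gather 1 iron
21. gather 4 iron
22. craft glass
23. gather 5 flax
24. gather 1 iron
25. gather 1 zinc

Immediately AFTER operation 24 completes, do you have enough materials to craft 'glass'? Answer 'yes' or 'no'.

After 1 (gather 2 zinc): zinc=2
After 2 (gather 3 flax): flax=3 zinc=2
After 3 (gather 4 zinc): flax=3 zinc=6
After 4 (gather 2 zinc): flax=3 zinc=8
After 5 (consume 2 flax): flax=1 zinc=8
After 6 (consume 1 zinc): flax=1 zinc=7
After 7 (consume 1 zinc): flax=1 zinc=6
After 8 (gather 5 flax): flax=6 zinc=6
After 9 (craft glass): flax=2 glass=3 zinc=3
After 10 (consume 2 flax): glass=3 zinc=3
After 11 (gather 3 flax): flax=3 glass=3 zinc=3
After 12 (gather 1 zinc): flax=3 glass=3 zinc=4
After 13 (gather 1 iron): flax=3 glass=3 iron=1 zinc=4
After 14 (gather 1 zinc): flax=3 glass=3 iron=1 zinc=5
After 15 (gather 1 iron): flax=3 glass=3 iron=2 zinc=5
After 16 (gather 5 flax): flax=8 glass=3 iron=2 zinc=5
After 17 (craft glass): flax=4 glass=6 iron=2 zinc=2
After 18 (gather 2 zinc): flax=4 glass=6 iron=2 zinc=4
After 19 (gather 5 zinc): flax=4 glass=6 iron=2 zinc=9
After 20 (gather 1 iron): flax=4 glass=6 iron=3 zinc=9
After 21 (gather 4 iron): flax=4 glass=6 iron=7 zinc=9
After 22 (craft glass): glass=9 iron=7 zinc=6
After 23 (gather 5 flax): flax=5 glass=9 iron=7 zinc=6
After 24 (gather 1 iron): flax=5 glass=9 iron=8 zinc=6

Answer: yes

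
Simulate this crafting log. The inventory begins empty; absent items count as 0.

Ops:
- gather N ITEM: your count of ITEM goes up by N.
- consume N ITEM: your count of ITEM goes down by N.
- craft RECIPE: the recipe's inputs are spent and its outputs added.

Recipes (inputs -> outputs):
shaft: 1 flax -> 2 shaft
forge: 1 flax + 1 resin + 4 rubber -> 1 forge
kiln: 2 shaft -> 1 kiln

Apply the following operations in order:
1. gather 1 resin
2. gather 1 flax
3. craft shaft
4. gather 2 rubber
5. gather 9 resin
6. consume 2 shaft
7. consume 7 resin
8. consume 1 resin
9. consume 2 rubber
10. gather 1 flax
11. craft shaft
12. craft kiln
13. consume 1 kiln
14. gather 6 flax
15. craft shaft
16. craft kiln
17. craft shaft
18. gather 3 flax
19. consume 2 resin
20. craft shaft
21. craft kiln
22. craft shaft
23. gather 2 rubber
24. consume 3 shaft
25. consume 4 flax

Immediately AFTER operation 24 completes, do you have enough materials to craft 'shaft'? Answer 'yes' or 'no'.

Answer: yes

Derivation:
After 1 (gather 1 resin): resin=1
After 2 (gather 1 flax): flax=1 resin=1
After 3 (craft shaft): resin=1 shaft=2
After 4 (gather 2 rubber): resin=1 rubber=2 shaft=2
After 5 (gather 9 resin): resin=10 rubber=2 shaft=2
After 6 (consume 2 shaft): resin=10 rubber=2
After 7 (consume 7 resin): resin=3 rubber=2
After 8 (consume 1 resin): resin=2 rubber=2
After 9 (consume 2 rubber): resin=2
After 10 (gather 1 flax): flax=1 resin=2
After 11 (craft shaft): resin=2 shaft=2
After 12 (craft kiln): kiln=1 resin=2
After 13 (consume 1 kiln): resin=2
After 14 (gather 6 flax): flax=6 resin=2
After 15 (craft shaft): flax=5 resin=2 shaft=2
After 16 (craft kiln): flax=5 kiln=1 resin=2
After 17 (craft shaft): flax=4 kiln=1 resin=2 shaft=2
After 18 (gather 3 flax): flax=7 kiln=1 resin=2 shaft=2
After 19 (consume 2 resin): flax=7 kiln=1 shaft=2
After 20 (craft shaft): flax=6 kiln=1 shaft=4
After 21 (craft kiln): flax=6 kiln=2 shaft=2
After 22 (craft shaft): flax=5 kiln=2 shaft=4
After 23 (gather 2 rubber): flax=5 kiln=2 rubber=2 shaft=4
After 24 (consume 3 shaft): flax=5 kiln=2 rubber=2 shaft=1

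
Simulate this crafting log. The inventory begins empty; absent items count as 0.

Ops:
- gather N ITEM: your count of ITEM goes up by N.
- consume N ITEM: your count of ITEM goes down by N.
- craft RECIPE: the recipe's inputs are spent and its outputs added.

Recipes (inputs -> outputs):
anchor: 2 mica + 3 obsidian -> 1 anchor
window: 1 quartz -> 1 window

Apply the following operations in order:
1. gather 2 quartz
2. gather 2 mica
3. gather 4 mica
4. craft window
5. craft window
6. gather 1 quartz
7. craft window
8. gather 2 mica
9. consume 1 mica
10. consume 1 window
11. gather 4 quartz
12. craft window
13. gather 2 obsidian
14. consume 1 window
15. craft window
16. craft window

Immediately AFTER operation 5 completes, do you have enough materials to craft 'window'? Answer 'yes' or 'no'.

Answer: no

Derivation:
After 1 (gather 2 quartz): quartz=2
After 2 (gather 2 mica): mica=2 quartz=2
After 3 (gather 4 mica): mica=6 quartz=2
After 4 (craft window): mica=6 quartz=1 window=1
After 5 (craft window): mica=6 window=2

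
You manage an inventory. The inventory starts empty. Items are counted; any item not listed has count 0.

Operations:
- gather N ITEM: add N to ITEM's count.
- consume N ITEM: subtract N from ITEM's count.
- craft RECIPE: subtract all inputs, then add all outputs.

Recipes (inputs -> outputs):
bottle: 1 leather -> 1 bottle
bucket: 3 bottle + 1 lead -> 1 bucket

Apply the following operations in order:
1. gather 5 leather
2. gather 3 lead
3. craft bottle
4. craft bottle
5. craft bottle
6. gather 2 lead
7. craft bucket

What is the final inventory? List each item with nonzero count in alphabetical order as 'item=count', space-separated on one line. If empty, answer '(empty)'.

After 1 (gather 5 leather): leather=5
After 2 (gather 3 lead): lead=3 leather=5
After 3 (craft bottle): bottle=1 lead=3 leather=4
After 4 (craft bottle): bottle=2 lead=3 leather=3
After 5 (craft bottle): bottle=3 lead=3 leather=2
After 6 (gather 2 lead): bottle=3 lead=5 leather=2
After 7 (craft bucket): bucket=1 lead=4 leather=2

Answer: bucket=1 lead=4 leather=2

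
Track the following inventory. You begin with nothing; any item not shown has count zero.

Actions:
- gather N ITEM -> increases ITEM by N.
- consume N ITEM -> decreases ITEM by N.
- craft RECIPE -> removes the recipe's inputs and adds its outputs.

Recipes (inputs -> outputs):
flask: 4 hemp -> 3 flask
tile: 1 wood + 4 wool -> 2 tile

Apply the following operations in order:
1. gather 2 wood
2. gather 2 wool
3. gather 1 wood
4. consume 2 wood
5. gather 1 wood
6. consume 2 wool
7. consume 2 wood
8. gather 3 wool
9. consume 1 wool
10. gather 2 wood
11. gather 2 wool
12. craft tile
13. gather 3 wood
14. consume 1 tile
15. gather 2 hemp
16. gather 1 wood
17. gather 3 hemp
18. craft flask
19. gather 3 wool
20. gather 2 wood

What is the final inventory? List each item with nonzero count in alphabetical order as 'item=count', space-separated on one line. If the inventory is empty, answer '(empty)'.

After 1 (gather 2 wood): wood=2
After 2 (gather 2 wool): wood=2 wool=2
After 3 (gather 1 wood): wood=3 wool=2
After 4 (consume 2 wood): wood=1 wool=2
After 5 (gather 1 wood): wood=2 wool=2
After 6 (consume 2 wool): wood=2
After 7 (consume 2 wood): (empty)
After 8 (gather 3 wool): wool=3
After 9 (consume 1 wool): wool=2
After 10 (gather 2 wood): wood=2 wool=2
After 11 (gather 2 wool): wood=2 wool=4
After 12 (craft tile): tile=2 wood=1
After 13 (gather 3 wood): tile=2 wood=4
After 14 (consume 1 tile): tile=1 wood=4
After 15 (gather 2 hemp): hemp=2 tile=1 wood=4
After 16 (gather 1 wood): hemp=2 tile=1 wood=5
After 17 (gather 3 hemp): hemp=5 tile=1 wood=5
After 18 (craft flask): flask=3 hemp=1 tile=1 wood=5
After 19 (gather 3 wool): flask=3 hemp=1 tile=1 wood=5 wool=3
After 20 (gather 2 wood): flask=3 hemp=1 tile=1 wood=7 wool=3

Answer: flask=3 hemp=1 tile=1 wood=7 wool=3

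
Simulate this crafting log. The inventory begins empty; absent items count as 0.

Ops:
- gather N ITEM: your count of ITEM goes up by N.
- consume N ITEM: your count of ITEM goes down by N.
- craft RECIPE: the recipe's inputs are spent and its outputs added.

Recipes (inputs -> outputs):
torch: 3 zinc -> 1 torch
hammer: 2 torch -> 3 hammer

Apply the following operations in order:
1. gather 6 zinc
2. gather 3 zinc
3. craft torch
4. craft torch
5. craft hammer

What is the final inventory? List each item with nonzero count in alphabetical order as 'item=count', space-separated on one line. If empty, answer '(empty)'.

Answer: hammer=3 zinc=3

Derivation:
After 1 (gather 6 zinc): zinc=6
After 2 (gather 3 zinc): zinc=9
After 3 (craft torch): torch=1 zinc=6
After 4 (craft torch): torch=2 zinc=3
After 5 (craft hammer): hammer=3 zinc=3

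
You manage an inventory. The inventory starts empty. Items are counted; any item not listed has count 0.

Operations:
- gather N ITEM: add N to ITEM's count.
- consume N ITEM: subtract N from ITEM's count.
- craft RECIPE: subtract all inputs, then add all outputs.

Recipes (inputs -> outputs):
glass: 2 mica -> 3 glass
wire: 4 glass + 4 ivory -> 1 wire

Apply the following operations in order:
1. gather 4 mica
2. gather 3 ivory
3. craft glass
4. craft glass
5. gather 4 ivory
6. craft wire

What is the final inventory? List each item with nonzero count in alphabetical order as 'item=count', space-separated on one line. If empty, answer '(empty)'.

After 1 (gather 4 mica): mica=4
After 2 (gather 3 ivory): ivory=3 mica=4
After 3 (craft glass): glass=3 ivory=3 mica=2
After 4 (craft glass): glass=6 ivory=3
After 5 (gather 4 ivory): glass=6 ivory=7
After 6 (craft wire): glass=2 ivory=3 wire=1

Answer: glass=2 ivory=3 wire=1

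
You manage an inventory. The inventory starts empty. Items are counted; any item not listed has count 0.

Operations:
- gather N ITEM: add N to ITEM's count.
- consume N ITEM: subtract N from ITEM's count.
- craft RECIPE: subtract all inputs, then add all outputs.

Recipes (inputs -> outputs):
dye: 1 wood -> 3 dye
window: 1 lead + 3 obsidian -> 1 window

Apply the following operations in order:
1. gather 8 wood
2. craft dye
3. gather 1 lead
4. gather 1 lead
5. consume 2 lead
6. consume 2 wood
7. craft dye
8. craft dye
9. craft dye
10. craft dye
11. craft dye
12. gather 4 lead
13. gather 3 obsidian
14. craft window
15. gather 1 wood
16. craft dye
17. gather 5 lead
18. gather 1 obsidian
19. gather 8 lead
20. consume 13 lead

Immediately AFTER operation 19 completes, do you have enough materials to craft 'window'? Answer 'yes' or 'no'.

After 1 (gather 8 wood): wood=8
After 2 (craft dye): dye=3 wood=7
After 3 (gather 1 lead): dye=3 lead=1 wood=7
After 4 (gather 1 lead): dye=3 lead=2 wood=7
After 5 (consume 2 lead): dye=3 wood=7
After 6 (consume 2 wood): dye=3 wood=5
After 7 (craft dye): dye=6 wood=4
After 8 (craft dye): dye=9 wood=3
After 9 (craft dye): dye=12 wood=2
After 10 (craft dye): dye=15 wood=1
After 11 (craft dye): dye=18
After 12 (gather 4 lead): dye=18 lead=4
After 13 (gather 3 obsidian): dye=18 lead=4 obsidian=3
After 14 (craft window): dye=18 lead=3 window=1
After 15 (gather 1 wood): dye=18 lead=3 window=1 wood=1
After 16 (craft dye): dye=21 lead=3 window=1
After 17 (gather 5 lead): dye=21 lead=8 window=1
After 18 (gather 1 obsidian): dye=21 lead=8 obsidian=1 window=1
After 19 (gather 8 lead): dye=21 lead=16 obsidian=1 window=1

Answer: no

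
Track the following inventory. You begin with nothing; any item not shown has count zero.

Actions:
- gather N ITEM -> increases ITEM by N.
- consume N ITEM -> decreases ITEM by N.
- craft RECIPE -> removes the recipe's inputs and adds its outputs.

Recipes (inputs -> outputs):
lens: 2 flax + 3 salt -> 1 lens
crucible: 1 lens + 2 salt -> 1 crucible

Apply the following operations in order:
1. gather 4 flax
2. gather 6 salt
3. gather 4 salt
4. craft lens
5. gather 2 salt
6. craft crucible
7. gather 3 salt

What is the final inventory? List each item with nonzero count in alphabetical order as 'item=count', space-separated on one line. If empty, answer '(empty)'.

After 1 (gather 4 flax): flax=4
After 2 (gather 6 salt): flax=4 salt=6
After 3 (gather 4 salt): flax=4 salt=10
After 4 (craft lens): flax=2 lens=1 salt=7
After 5 (gather 2 salt): flax=2 lens=1 salt=9
After 6 (craft crucible): crucible=1 flax=2 salt=7
After 7 (gather 3 salt): crucible=1 flax=2 salt=10

Answer: crucible=1 flax=2 salt=10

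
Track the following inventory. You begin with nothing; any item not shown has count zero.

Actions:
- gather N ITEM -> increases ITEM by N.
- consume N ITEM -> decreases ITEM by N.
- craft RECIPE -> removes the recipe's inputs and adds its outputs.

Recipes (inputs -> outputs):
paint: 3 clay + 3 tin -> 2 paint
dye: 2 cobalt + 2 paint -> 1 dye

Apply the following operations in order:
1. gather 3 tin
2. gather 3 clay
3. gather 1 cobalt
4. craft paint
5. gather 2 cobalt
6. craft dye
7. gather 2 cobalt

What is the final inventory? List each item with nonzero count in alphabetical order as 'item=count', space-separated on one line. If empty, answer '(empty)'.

Answer: cobalt=3 dye=1

Derivation:
After 1 (gather 3 tin): tin=3
After 2 (gather 3 clay): clay=3 tin=3
After 3 (gather 1 cobalt): clay=3 cobalt=1 tin=3
After 4 (craft paint): cobalt=1 paint=2
After 5 (gather 2 cobalt): cobalt=3 paint=2
After 6 (craft dye): cobalt=1 dye=1
After 7 (gather 2 cobalt): cobalt=3 dye=1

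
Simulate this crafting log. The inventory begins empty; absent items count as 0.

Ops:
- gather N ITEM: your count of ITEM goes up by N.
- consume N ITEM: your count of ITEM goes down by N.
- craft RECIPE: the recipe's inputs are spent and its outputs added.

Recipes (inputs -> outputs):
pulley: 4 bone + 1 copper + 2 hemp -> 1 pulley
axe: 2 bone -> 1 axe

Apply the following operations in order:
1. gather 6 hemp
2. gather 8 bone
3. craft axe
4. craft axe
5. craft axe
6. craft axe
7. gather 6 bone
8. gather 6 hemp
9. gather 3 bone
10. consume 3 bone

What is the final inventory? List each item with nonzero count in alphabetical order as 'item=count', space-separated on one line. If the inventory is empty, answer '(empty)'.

Answer: axe=4 bone=6 hemp=12

Derivation:
After 1 (gather 6 hemp): hemp=6
After 2 (gather 8 bone): bone=8 hemp=6
After 3 (craft axe): axe=1 bone=6 hemp=6
After 4 (craft axe): axe=2 bone=4 hemp=6
After 5 (craft axe): axe=3 bone=2 hemp=6
After 6 (craft axe): axe=4 hemp=6
After 7 (gather 6 bone): axe=4 bone=6 hemp=6
After 8 (gather 6 hemp): axe=4 bone=6 hemp=12
After 9 (gather 3 bone): axe=4 bone=9 hemp=12
After 10 (consume 3 bone): axe=4 bone=6 hemp=12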